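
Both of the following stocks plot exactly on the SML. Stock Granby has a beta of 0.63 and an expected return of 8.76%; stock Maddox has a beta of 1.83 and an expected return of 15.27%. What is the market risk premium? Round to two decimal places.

Both satisfy E(R) = R_f + β·MRP, so the slope of the SML is
MRP = (15.27% − 8.76%) / (1.83 − 0.63) = 6.51% / 1.20 = 5.4250%

5.43%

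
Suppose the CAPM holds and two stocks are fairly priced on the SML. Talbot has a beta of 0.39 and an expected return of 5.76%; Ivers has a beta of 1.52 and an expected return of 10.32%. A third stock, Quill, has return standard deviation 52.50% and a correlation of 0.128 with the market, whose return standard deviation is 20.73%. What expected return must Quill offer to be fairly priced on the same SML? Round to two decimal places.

MRP = (10.32% − 5.76%) / (1.52 − 0.39) = 4.0354%
R_f = 5.76% − 0.39 × 4.0354% = 4.1862%
β_Quill = ρ·σ_i/σ_m = 0.128 × 52.50 / 20.73 = 0.3242
E(R_Quill) = R_f + β × MRP = 4.1862% + 0.3242 × 4.0354% = 5.49%

5.49%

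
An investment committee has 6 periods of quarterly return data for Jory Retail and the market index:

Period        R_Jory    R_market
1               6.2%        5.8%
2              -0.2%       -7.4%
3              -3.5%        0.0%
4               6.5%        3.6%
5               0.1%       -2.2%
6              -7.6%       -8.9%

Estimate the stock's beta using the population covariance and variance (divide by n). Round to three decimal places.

Mean R_i = (6.2 − 0.2 − 3.5 + 6.5 + 0.1 − 7.6) / 6 = 0.2500%
Mean R_m = (5.8 − 7.4 + 0.0 + 3.6 − 2.2 − 8.9) / 6 = -1.5167%
Σ(R_i − R̄_i)(R_m − R̄_m) = 130.5350  ⇒  Cov = 130.5350 / 6 = 21.7558
Σ(R_m − R̄_m)² = 171.6083  ⇒  Var(R_m) = 171.6083 / 6 = 28.6014
β = Cov / Var(R_m) = 21.7558 / 28.6014 = 0.7607

0.761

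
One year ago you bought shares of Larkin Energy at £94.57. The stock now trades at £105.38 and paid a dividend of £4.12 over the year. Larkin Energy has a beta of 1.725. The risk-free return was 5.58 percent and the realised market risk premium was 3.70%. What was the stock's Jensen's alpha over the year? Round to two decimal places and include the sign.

Realised HPR = (P1 + D1 − P0) / P0 = (105.38 + 4.12 − 94.57) / 94.57 = 14.93 / 94.57 = 15.7872%
CAPM required = R_f + β·MRP = 5.58% + 1.725 × 3.70% = 11.96250%
α = realised − required = 15.7872% − 11.96250% = +3.82%

+3.82%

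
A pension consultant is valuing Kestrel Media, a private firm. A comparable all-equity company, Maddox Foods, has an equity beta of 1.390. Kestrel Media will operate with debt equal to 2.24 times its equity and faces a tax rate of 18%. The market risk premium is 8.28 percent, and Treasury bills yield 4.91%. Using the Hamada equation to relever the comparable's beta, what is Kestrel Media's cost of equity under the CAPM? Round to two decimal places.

β_L = β_U × [1 + (1 − t)(D/E)] = 1.390 × [1 + (1 − 0.18) × 2.24]
    = 1.390 × [1 + 0.82 × 2.24] = 1.390 × 2.8368 = 3.9432
E(R) = R_f + β_L × MRP = 4.91% + 3.9432 × 8.28% = 37.56%

37.56%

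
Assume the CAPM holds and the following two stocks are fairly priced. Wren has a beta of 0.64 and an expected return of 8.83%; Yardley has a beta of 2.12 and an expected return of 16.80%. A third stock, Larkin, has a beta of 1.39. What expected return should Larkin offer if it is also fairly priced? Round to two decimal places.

MRP (SML slope) = (16.80% − 8.83%) / (2.12 − 0.64) = 7.97% / 1.48 = 5.3851%
R_f (intercept) = 8.83% − 0.64 × 5.3851% = 5.3835%
E(R_Larkin) = R_f + β × MRP = 5.3835% + 1.39 × 5.3851% = 12.87%

12.87%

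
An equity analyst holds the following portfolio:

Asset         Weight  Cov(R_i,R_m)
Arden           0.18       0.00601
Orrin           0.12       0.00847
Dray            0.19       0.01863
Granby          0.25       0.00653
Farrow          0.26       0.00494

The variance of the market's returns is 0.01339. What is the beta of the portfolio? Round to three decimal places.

β_Arden = 0.00601 / 0.01339 = 0.4488
β_Orrin = 0.00847 / 0.01339 = 0.6326
β_Dray = 0.01863 / 0.01339 = 1.3913
β_Granby = 0.00653 / 0.01339 = 0.4877
β_Farrow = 0.00494 / 0.01339 = 0.3689
β_P = Σ w_i β_i = 0.18×0.4488 + 0.12×0.6326 + 0.19×1.3913 + 0.25×0.4877 + 0.26×0.3689 = 0.6389

0.639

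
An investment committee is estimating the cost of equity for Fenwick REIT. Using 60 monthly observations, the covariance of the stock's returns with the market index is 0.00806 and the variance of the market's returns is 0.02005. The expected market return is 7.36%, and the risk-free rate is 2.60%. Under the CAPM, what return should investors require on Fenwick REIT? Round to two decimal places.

β = Cov(R_i, R_m) / Var(R_m) = 0.00806 / 0.02005 = 0.4020
MRP = 7.36% − 2.60% = 4.76%
E(R) = R_f + β × MRP = 2.60% + 0.4020 × 4.76% = 4.51%

4.51%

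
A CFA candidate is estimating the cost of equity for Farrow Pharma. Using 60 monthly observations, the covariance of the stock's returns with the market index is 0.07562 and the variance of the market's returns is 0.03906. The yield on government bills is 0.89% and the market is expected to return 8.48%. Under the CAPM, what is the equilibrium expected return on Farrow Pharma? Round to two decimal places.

β = Cov(R_i, R_m) / Var(R_m) = 0.07562 / 0.03906 = 1.9360
MRP = 8.48% − 0.89% = 7.59%
E(R) = R_f + β × MRP = 0.89% + 1.9360 × 7.59% = 15.58%

15.58%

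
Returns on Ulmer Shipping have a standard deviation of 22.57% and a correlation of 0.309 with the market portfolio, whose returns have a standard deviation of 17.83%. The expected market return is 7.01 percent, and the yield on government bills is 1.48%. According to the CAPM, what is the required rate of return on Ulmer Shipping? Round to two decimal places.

β = ρ × σ_i / σ_m = 0.309 × 22.57% / 17.83% = 0.3911
MRP = 7.01% − 1.48% = 5.53%
E(R) = 1.48% + 0.3911 × 5.53% = 3.64%

3.64%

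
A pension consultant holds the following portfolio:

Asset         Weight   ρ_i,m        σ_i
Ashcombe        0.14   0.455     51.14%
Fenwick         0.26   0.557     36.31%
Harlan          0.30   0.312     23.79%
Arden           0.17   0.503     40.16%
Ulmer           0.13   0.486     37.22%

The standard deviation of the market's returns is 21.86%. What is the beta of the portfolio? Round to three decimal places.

β_Ashcombe = 0.455 × 51.14% / 21.86% = 1.0644
β_Fenwick = 0.557 × 36.31% / 21.86% = 0.9252
β_Harlan = 0.312 × 23.79% / 21.86% = 0.3395
β_Arden = 0.503 × 40.16% / 21.86% = 0.9241
β_Ulmer = 0.486 × 37.22% / 21.86% = 0.8275
β_P = Σ w_i β_i = 0.14×1.0644 + 0.26×0.9252 + 0.30×0.3395 + 0.17×0.9241 + 0.13×0.8275 = 0.7561

0.756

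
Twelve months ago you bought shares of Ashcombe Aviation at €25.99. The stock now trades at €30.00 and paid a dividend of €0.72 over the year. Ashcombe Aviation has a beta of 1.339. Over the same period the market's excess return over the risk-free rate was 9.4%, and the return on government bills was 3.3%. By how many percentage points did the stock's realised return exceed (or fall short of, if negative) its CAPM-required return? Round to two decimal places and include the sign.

+2.31%

Realised HPR = (P1 + D1 − P0) / P0 = (30.00 + 0.72 − 25.99) / 25.99 = 4.73 / 25.99 = 18.1993%
CAPM required = R_f + β·MRP = 3.3% + 1.339 × 9.4% = 15.8866%
α = realised − required = 18.1993% − 15.8866% = +2.31%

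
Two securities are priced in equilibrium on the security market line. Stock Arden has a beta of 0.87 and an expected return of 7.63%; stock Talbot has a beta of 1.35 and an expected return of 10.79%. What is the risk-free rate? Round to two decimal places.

1.90%

Both satisfy E(R) = R_f + β·MRP, so the slope of the SML is
MRP = (10.79% − 7.63%) / (1.35 − 0.87) = 3.16% / 0.48 = 6.5833%
R_f = E(R_Arden) − β_Arden·MRP = 7.63% − 0.87 × 6.5833% = 1.9025%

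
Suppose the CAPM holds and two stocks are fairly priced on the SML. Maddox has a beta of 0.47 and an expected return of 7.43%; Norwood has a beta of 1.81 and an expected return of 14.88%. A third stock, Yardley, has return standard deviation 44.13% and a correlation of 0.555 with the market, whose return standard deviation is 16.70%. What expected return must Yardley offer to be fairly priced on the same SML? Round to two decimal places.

12.97%

MRP = (14.88% − 7.43%) / (1.81 − 0.47) = 5.5597%
R_f = 7.43% − 0.47 × 5.5597% = 4.8169%
β_Yardley = ρ·σ_i/σ_m = 0.555 × 44.13 / 16.70 = 1.4666
E(R_Yardley) = R_f + β × MRP = 4.8169% + 1.4666 × 5.5597% = 12.97%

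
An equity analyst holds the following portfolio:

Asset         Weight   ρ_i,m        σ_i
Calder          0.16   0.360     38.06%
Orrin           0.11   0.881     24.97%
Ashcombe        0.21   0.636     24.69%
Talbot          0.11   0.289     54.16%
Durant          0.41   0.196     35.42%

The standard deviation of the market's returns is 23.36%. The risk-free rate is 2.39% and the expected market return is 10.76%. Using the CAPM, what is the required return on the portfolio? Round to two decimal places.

6.86%

β_Calder = 0.360 × 38.06% / 23.36% = 0.5865
β_Orrin = 0.881 × 24.97% / 23.36% = 0.9417
β_Ashcombe = 0.636 × 24.69% / 23.36% = 0.6722
β_Talbot = 0.289 × 54.16% / 23.36% = 0.6700
β_Durant = 0.196 × 35.42% / 23.36% = 0.2972
β_P = Σ w_i β_i = 0.16×0.5865 + 0.11×0.9417 + 0.21×0.6722 + 0.11×0.6700 + 0.41×0.2972 = 0.5341
MRP = 10.76% − 2.39% = 8.37%
E(R_P) = R_f + β_P × MRP = 2.39% + 0.5341 × 8.37% = 6.86%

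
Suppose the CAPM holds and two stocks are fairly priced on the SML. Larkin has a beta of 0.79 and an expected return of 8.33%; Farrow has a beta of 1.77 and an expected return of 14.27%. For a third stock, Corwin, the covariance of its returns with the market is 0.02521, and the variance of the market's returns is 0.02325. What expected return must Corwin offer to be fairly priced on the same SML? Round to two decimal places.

MRP = (14.27% − 8.33%) / (1.77 − 0.79) = 6.0612%
R_f = 8.33% − 0.79 × 6.0612% = 3.5417%
β_Corwin = Cov / Var(R_m) = 0.02521 / 0.02325 = 1.0843
E(R_Corwin) = R_f + β × MRP = 3.5417% + 1.0843 × 6.0612% = 10.11%

10.11%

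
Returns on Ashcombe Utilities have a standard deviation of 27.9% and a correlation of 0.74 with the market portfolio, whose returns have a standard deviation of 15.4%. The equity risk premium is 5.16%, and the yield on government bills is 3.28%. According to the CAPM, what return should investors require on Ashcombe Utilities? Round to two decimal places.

10.20%

β = ρ × σ_i / σ_m = 0.74 × 27.9% / 15.4% = 1.3406
E(R) = 3.28% + 1.3406 × 5.16% = 10.20%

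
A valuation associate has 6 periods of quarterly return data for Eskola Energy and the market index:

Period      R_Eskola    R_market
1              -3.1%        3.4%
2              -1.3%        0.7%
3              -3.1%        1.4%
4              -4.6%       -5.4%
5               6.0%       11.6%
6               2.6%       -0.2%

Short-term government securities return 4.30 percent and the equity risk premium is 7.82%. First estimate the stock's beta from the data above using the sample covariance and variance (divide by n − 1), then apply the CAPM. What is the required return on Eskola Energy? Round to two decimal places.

8.56%

Mean R_i = (-3.1 − 1.3 − 3.1 − 4.6 + 6.0 + 2.6) / 6 = -0.5833%
Mean R_m = (3.4 + 0.7 + 1.4 − 5.4 + 11.6 − 0.2) / 6 = 1.9167%
Σ(R_i − R̄_i)(R_m − R̄_m) = 84.8383  ⇒  Cov = 84.8383 / 5 = 16.9677
Σ(R_m − R̄_m)² = 155.7283  ⇒  Var(R_m) = 155.7283 / 5 = 31.1457
β = Cov / Var(R_m) = 16.9677 / 31.1457 = 0.5448
E(R) = R_f + β × MRP = 4.30% + 0.5448 × 7.82% = 8.56%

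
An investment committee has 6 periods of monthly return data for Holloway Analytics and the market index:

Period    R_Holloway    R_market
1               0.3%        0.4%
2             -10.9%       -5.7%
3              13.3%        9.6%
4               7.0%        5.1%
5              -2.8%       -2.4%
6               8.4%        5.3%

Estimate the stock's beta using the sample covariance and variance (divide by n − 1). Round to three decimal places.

1.540

Mean R_i = (0.3 − 10.9 + 13.3 + 7.0 − 2.8 + 8.4) / 6 = 2.5500%
Mean R_m = (0.4 − 5.7 + 9.6 + 5.1 − 2.4 + 5.3) / 6 = 2.0500%
Σ(R_i − R̄_i)(R_m − R̄_m) = 245.5050  ⇒  Cov = 245.5050 / 5 = 49.1010
Σ(R_m − R̄_m)² = 159.4550  ⇒  Var(R_m) = 159.4550 / 5 = 31.8910
β = Cov / Var(R_m) = 49.1010 / 31.8910 = 1.5397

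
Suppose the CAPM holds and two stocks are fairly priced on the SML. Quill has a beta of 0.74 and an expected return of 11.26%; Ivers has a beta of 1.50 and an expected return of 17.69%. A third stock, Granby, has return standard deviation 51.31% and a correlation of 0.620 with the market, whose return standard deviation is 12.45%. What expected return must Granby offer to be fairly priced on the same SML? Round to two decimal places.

MRP = (17.69% − 11.26%) / (1.50 − 0.74) = 8.4605%
R_f = 11.26% − 0.74 × 8.4605% = 4.9992%
β_Granby = ρ·σ_i/σ_m = 0.620 × 51.31 / 12.45 = 2.5552
E(R_Granby) = R_f + β × MRP = 4.9992% + 2.5552 × 8.4605% = 26.62%

26.62%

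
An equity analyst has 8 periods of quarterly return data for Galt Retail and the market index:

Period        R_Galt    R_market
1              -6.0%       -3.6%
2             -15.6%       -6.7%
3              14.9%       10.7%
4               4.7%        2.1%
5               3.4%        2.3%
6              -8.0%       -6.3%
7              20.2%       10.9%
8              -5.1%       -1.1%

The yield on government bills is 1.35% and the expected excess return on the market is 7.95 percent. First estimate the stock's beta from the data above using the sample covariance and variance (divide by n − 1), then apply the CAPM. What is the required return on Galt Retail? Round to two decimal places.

14.97%

Mean R_i = (-6.0 − 15.6 + 14.9 + 4.7 + 3.4 − 8.0 + 20.2 − 5.1) / 8 = 1.0625%
Mean R_m = (-3.6 − 6.7 + 10.7 + 2.1 + 2.3 − 6.3 + 10.9 − 1.1) / 8 = 1.0375%
Σ(R_i − R̄_i)(R_m − R̄_m) = 570.6113  ⇒  Cov = 570.6113 / 7 = 81.5159
Σ(R_m − R̄_m)² = 333.1388  ⇒  Var(R_m) = 333.1388 / 7 = 47.5913
β = Cov / Var(R_m) = 81.5159 / 47.5913 = 1.7128
E(R) = R_f + β × MRP = 1.35% + 1.7128 × 7.95% = 14.97%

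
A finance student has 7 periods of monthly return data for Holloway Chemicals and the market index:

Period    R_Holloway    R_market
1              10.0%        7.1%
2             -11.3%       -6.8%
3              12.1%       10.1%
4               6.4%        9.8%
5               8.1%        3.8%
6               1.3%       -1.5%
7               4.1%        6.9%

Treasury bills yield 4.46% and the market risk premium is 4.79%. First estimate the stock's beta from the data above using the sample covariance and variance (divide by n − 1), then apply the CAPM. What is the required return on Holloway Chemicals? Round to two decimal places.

Mean R_i = (10.0 − 11.3 + 12.1 + 6.4 + 8.1 + 1.3 + 4.1) / 7 = 4.3857%
Mean R_m = (7.1 − 6.8 + 10.1 + 9.8 + 3.8 − 1.5 + 6.9) / 7 = 4.2000%
Σ(R_i − R̄_i)(R_m − R̄_m) = 260.9500  ⇒  Cov = 260.9500 / 6 = 43.4917
Σ(R_m − R̄_m)² = 235.5200  ⇒  Var(R_m) = 235.5200 / 6 = 39.2533
β = Cov / Var(R_m) = 43.4917 / 39.2533 = 1.1080
E(R) = R_f + β × MRP = 4.46% + 1.1080 × 4.79% = 9.77%

9.77%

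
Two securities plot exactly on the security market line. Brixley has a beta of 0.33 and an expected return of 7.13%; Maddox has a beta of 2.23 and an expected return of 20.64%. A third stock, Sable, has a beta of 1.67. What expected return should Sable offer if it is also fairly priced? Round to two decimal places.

MRP (SML slope) = (20.64% − 7.13%) / (2.23 − 0.33) = 13.51% / 1.90 = 7.1105%
R_f (intercept) = 7.13% − 0.33 × 7.1105% = 4.7835%
E(R_Sable) = R_f + β × MRP = 4.7835% + 1.67 × 7.1105% = 16.66%

16.66%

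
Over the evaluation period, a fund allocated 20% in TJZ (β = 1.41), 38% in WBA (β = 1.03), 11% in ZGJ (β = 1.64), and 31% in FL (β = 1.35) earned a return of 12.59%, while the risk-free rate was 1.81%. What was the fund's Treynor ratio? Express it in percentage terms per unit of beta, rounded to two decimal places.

β_P = 0.20×1.41 + 0.38×1.03 + 0.11×1.64 + 0.31×1.35 = 1.2723
Treynor = (R_P − R_f) / β_P = (12.59% − 1.81%) / 1.2723 = 10.78% / 1.2723 = 8.47%

8.47%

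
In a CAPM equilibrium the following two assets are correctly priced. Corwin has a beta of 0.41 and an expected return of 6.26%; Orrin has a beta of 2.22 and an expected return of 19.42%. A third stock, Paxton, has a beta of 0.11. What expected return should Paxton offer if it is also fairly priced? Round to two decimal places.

MRP (SML slope) = (19.42% − 6.26%) / (2.22 − 0.41) = 13.16% / 1.81 = 7.2707%
R_f (intercept) = 6.26% − 0.41 × 7.2707% = 3.2790%
E(R_Paxton) = R_f + β × MRP = 3.2790% + 0.11 × 7.2707% = 4.08%

4.08%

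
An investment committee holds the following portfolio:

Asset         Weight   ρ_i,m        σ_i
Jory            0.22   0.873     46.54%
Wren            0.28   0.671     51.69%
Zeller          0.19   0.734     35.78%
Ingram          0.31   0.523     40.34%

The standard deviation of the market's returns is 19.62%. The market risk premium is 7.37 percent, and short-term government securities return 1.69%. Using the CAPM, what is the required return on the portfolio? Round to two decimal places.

β_Jory = 0.873 × 46.54% / 19.62% = 2.0708
β_Wren = 0.671 × 51.69% / 19.62% = 1.7678
β_Zeller = 0.734 × 35.78% / 19.62% = 1.3386
β_Ingram = 0.523 × 40.34% / 19.62% = 1.0753
β_P = Σ w_i β_i = 0.22×2.0708 + 0.28×1.7678 + 0.19×1.3386 + 0.31×1.0753 = 1.5382
E(R_P) = R_f + β_P × MRP = 1.69% + 1.5382 × 7.37% = 13.03%

13.03%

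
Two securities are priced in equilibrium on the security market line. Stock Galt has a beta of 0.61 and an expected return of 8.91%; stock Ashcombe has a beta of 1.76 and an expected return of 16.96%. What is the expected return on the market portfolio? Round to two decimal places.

11.64%

Both satisfy E(R) = R_f + β·MRP, so the slope of the SML is
MRP = (16.96% − 8.91%) / (1.76 − 0.61) = 8.05% / 1.15 = 7.0000%
R_f = E(R_Galt) − β_Galt·MRP = 8.91% − 0.61 × 7.0000% = 4.6400%
E(R_m) = R_f + MRP = 4.6400% + 7.0000% = 11.64%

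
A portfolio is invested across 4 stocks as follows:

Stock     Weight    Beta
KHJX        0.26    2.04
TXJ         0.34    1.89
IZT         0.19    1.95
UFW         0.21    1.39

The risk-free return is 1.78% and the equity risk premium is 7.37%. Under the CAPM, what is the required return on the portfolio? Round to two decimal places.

15.31%

β_P = Σ w_i β_i = 0.26×2.04 + 0.34×1.89 + 0.19×1.95 + 0.21×1.39 = 1.8354
E(R_P) = R_f + β_P × MRP = 1.78% + 1.8354 × 7.37% = 15.31%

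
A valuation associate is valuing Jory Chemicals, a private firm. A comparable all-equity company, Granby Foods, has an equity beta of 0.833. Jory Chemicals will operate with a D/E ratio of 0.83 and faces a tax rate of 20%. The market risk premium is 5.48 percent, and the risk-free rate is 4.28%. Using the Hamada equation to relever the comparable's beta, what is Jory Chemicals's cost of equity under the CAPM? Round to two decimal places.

β_L = β_U × [1 + (1 − t)(D/E)] = 0.833 × [1 + (1 − 0.20) × 0.83]
    = 0.833 × [1 + 0.80 × 0.83] = 0.833 × 1.6640 = 1.3861
E(R) = R_f + β_L × MRP = 4.28% + 1.3861 × 5.48% = 11.88%

11.88%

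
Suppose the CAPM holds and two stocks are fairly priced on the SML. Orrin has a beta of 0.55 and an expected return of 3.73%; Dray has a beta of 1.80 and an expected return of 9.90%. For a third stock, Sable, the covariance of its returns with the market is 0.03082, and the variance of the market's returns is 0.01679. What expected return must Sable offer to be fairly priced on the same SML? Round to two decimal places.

10.08%

MRP = (9.90% − 3.73%) / (1.80 − 0.55) = 4.9360%
R_f = 3.73% − 0.55 × 4.9360% = 1.0152%
β_Sable = Cov / Var(R_m) = 0.03082 / 0.01679 = 1.8356
E(R_Sable) = R_f + β × MRP = 1.0152% + 1.8356 × 4.9360% = 10.08%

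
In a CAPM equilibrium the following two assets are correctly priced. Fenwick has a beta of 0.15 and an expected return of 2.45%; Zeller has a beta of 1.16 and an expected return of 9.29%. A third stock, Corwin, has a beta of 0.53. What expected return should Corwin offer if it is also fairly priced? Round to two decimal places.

5.02%

MRP (SML slope) = (9.29% − 2.45%) / (1.16 − 0.15) = 6.84% / 1.01 = 6.7723%
R_f (intercept) = 2.45% − 0.15 × 6.7723% = 1.4342%
E(R_Corwin) = R_f + β × MRP = 1.4342% + 0.53 × 6.7723% = 5.02%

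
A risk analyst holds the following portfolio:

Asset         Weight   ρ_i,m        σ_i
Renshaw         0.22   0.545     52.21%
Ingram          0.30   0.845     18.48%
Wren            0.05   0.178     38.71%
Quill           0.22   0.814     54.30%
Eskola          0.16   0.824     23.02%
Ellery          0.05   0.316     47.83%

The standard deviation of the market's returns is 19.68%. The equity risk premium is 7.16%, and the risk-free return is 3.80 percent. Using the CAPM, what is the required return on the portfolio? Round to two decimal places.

12.82%

β_Renshaw = 0.545 × 52.21% / 19.68% = 1.4459
β_Ingram = 0.845 × 18.48% / 19.68% = 0.7935
β_Wren = 0.178 × 38.71% / 19.68% = 0.3501
β_Quill = 0.814 × 54.30% / 19.68% = 2.2459
β_Eskola = 0.824 × 23.02% / 19.68% = 0.9638
β_Ellery = 0.316 × 47.83% / 19.68% = 0.7680
β_P = Σ w_i β_i = 0.22×1.4459 + 0.30×0.7935 + 0.05×0.3501 + 0.22×2.2459 + 0.16×0.9638 + 0.05×0.7680 = 1.2604
E(R_P) = R_f + β_P × MRP = 3.80% + 1.2604 × 7.16% = 12.82%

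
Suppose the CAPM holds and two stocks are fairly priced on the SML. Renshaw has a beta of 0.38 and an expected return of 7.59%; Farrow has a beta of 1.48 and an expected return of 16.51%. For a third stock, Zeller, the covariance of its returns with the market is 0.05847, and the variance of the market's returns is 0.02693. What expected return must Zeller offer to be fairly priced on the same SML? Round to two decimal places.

MRP = (16.51% − 7.59%) / (1.48 − 0.38) = 8.1091%
R_f = 7.59% − 0.38 × 8.1091% = 4.5085%
β_Zeller = Cov / Var(R_m) = 0.05847 / 0.02693 = 2.1712
E(R_Zeller) = R_f + β × MRP = 4.5085% + 2.1712 × 8.1091% = 22.11%

22.11%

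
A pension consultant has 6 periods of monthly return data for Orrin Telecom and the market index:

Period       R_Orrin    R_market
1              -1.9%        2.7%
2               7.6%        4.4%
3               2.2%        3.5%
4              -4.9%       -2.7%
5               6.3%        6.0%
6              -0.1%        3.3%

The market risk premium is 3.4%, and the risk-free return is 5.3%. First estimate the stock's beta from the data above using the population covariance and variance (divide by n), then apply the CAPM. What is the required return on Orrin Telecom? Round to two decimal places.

Mean R_i = (-1.9 + 7.6 + 2.2 − 4.9 + 6.3 − 0.1) / 6 = 1.5333%
Mean R_m = (2.7 + 4.4 + 3.5 − 2.7 + 6.0 + 3.3) / 6 = 2.8667%
Σ(R_i − R̄_i)(R_m − R̄_m) = 60.3367  ⇒  Cov = 60.3367 / 6 = 10.0561
Σ(R_m − R̄_m)² = 43.7733  ⇒  Var(R_m) = 43.7733 / 6 = 7.2956
β = Cov / Var(R_m) = 10.0561 / 7.2956 = 1.3784
E(R) = R_f + β × MRP = 5.3% + 1.3784 × 3.4% = 9.99%

9.99%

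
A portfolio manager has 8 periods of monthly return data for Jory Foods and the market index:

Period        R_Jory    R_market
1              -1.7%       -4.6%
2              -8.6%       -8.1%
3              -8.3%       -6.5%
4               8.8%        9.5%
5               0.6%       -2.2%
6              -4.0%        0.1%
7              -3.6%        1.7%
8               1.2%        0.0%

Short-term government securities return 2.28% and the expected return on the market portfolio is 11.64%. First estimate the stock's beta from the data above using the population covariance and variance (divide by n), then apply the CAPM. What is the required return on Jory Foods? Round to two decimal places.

10.47%

Mean R_i = (-1.7 − 8.6 − 8.3 + 8.8 + 0.6 − 4.0 − 3.6 + 1.2) / 8 = -1.9500%
Mean R_m = (-4.6 − 8.1 − 6.5 + 9.5 − 2.2 + 0.1 + 1.7 + 0.0) / 8 = -1.2625%
Σ(R_i − R̄_i)(R_m − R̄_m) = 187.4950  ⇒  Cov = 187.4950 / 8 = 23.4369
Σ(R_m − R̄_m)² = 214.2588  ⇒  Var(R_m) = 214.2588 / 8 = 26.7824
β = Cov / Var(R_m) = 23.4369 / 26.7824 = 0.8751
MRP = 11.64% − 2.28% = 9.36%
E(R) = R_f + β × MRP = 2.28% + 0.8751 × 9.36% = 10.47%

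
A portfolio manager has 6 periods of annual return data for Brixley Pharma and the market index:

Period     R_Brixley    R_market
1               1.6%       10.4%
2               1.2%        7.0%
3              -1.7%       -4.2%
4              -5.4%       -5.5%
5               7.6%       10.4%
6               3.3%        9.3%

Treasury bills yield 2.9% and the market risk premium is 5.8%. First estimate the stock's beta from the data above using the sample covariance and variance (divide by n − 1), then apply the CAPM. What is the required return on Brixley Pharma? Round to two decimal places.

5.89%

Mean R_i = (1.6 + 1.2 − 1.7 − 5.4 + 7.6 + 3.3) / 6 = 1.1000%
Mean R_m = (10.4 + 7.0 − 4.2 − 5.5 + 10.4 + 9.3) / 6 = 4.5667%
Σ(R_i − R̄_i)(R_m − R̄_m) = 141.4700  ⇒  Cov = 141.4700 / 5 = 28.2940
Σ(R_m − R̄_m)² = 274.5733  ⇒  Var(R_m) = 274.5733 / 5 = 54.9147
β = Cov / Var(R_m) = 28.2940 / 54.9147 = 0.5152
E(R) = R_f + β × MRP = 2.9% + 0.5152 × 5.8% = 5.89%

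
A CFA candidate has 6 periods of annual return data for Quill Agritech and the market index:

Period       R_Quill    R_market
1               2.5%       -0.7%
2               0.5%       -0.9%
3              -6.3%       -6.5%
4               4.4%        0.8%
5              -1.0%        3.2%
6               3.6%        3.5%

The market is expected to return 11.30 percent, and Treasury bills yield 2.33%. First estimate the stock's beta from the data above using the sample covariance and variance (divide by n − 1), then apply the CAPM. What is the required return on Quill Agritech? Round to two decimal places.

Mean R_i = (2.5 + 0.5 − 6.3 + 4.4 − 1.0 + 3.6) / 6 = 0.6167%
Mean R_m = (-0.7 − 0.9 − 6.5 + 0.8 + 3.2 + 3.5) / 6 = -0.1000%
Σ(R_i − R̄_i)(R_m − R̄_m) = 52.0400  ⇒  Cov = 52.0400 / 5 = 10.4080
Σ(R_m − R̄_m)² = 66.6200  ⇒  Var(R_m) = 66.6200 / 5 = 13.3240
β = Cov / Var(R_m) = 10.4080 / 13.3240 = 0.7811
MRP = 11.30% − 2.33% = 8.97%
E(R) = R_f + β × MRP = 2.33% + 0.7811 × 8.97% = 9.34%

9.34%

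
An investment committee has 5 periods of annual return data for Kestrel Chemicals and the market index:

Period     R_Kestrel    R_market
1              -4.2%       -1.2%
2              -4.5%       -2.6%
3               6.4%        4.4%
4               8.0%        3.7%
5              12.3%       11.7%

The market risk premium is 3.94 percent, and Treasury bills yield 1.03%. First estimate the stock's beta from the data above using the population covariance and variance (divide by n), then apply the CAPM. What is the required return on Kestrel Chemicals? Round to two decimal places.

6.02%

Mean R_i = (-4.2 − 4.5 + 6.4 + 8.0 + 12.3) / 5 = 3.6000%
Mean R_m = (-1.2 − 2.6 + 4.4 + 3.7 + 11.7) / 5 = 3.2000%
Σ(R_i − R̄_i)(R_m − R̄_m) = 160.8100  ⇒  Cov = 160.8100 / 5 = 32.1620
Σ(R_m − R̄_m)² = 126.9400  ⇒  Var(R_m) = 126.9400 / 5 = 25.3880
β = Cov / Var(R_m) = 32.1620 / 25.3880 = 1.2668
E(R) = R_f + β × MRP = 1.03% + 1.2668 × 3.94% = 6.02%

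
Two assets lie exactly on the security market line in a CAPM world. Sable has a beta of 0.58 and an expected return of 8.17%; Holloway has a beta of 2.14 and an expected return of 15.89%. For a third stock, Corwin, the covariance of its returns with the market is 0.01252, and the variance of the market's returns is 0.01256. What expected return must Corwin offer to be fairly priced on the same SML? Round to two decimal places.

MRP = (15.89% − 8.17%) / (2.14 − 0.58) = 4.9487%
R_f = 8.17% − 0.58 × 4.9487% = 5.2998%
β_Corwin = Cov / Var(R_m) = 0.01252 / 0.01256 = 0.9968
E(R_Corwin) = R_f + β × MRP = 5.2998% + 0.9968 × 4.9487% = 10.23%

10.23%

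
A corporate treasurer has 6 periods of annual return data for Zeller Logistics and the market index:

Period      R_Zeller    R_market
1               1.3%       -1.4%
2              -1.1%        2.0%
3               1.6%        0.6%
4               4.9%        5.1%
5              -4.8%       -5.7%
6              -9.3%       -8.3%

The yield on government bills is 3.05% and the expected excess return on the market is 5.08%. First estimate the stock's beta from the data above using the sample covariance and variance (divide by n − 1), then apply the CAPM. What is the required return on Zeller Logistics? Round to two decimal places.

Mean R_i = (1.3 − 1.1 + 1.6 + 4.9 − 4.8 − 9.3) / 6 = -1.2333%
Mean R_m = (-1.4 + 2.0 + 0.6 + 5.1 − 5.7 − 8.3) / 6 = -1.2833%
Σ(R_i − R̄_i)(R_m − R̄_m) = 116.9833  ⇒  Cov = 116.9833 / 5 = 23.3967
Σ(R_m − R̄_m)² = 123.8283  ⇒  Var(R_m) = 123.8283 / 5 = 24.7657
β = Cov / Var(R_m) = 23.3967 / 24.7657 = 0.9447
E(R) = R_f + β × MRP = 3.05% + 0.9447 × 5.08% = 7.85%

7.85%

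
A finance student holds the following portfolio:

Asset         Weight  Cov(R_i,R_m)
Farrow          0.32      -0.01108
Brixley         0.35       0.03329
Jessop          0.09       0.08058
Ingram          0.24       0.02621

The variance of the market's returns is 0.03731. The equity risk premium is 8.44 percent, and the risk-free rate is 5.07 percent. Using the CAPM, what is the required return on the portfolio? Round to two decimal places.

β_Farrow = -0.01108 / 0.03731 = -0.2970
β_Brixley = 0.03329 / 0.03731 = 0.8923
β_Jessop = 0.08058 / 0.03731 = 2.1597
β_Ingram = 0.02621 / 0.03731 = 0.7025
β_P = Σ w_i β_i = 0.32×-0.2970 + 0.35×0.8923 + 0.09×2.1597 + 0.24×0.7025 = 0.5802
E(R_P) = R_f + β_P × MRP = 5.07% + 0.5802 × 8.44% = 9.97%

9.97%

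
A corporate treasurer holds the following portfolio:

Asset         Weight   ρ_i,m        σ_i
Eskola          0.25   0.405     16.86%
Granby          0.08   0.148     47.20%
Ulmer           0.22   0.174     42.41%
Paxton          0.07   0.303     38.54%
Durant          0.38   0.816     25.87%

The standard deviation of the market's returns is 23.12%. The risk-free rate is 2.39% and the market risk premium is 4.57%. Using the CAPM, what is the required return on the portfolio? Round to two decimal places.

β_Eskola = 0.405 × 16.86% / 23.12% = 0.2953
β_Granby = 0.148 × 47.20% / 23.12% = 0.3021
β_Ulmer = 0.174 × 42.41% / 23.12% = 0.3192
β_Paxton = 0.303 × 38.54% / 23.12% = 0.5051
β_Durant = 0.816 × 25.87% / 23.12% = 0.9131
β_P = Σ w_i β_i = 0.25×0.2953 + 0.08×0.3021 + 0.22×0.3192 + 0.07×0.5051 + 0.38×0.9131 = 0.5506
E(R_P) = R_f + β_P × MRP = 2.39% + 0.5506 × 4.57% = 4.91%

4.91%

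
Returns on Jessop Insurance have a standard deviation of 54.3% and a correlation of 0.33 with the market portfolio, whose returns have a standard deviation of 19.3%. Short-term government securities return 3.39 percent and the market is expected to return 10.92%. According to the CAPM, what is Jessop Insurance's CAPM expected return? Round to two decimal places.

10.38%

β = ρ × σ_i / σ_m = 0.33 × 54.3% / 19.3% = 0.9284
MRP = 10.92% − 3.39% = 7.53%
E(R) = 3.39% + 0.9284 × 7.53% = 10.38%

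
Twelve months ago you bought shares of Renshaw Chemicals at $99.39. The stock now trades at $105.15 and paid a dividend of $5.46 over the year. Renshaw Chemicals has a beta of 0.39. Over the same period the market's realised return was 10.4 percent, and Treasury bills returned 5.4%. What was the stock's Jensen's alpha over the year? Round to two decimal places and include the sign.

Realised HPR = (P1 + D1 − P0) / P0 = (105.15 + 5.46 − 99.39) / 99.39 = 11.22 / 99.39 = 11.2889%
MRP = 10.4% − 5.4% = 5.00%
CAPM required = R_f + β·MRP = 5.4% + 0.39 × 5.0% = 7.3500%
α = realised − required = 11.2889% − 7.3500% = +3.94%

+3.94%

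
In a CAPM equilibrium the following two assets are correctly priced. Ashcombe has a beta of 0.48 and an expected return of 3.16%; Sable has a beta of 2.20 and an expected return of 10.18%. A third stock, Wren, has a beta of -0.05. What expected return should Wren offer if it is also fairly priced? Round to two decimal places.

MRP (SML slope) = (10.18% − 3.16%) / (2.20 − 0.48) = 7.02% / 1.72 = 4.0814%
R_f (intercept) = 3.16% − 0.48 × 4.0814% = 1.2009%
E(R_Wren) = R_f + β × MRP = 1.2009% + -0.05 × 4.0814% = 1.00%

1.00%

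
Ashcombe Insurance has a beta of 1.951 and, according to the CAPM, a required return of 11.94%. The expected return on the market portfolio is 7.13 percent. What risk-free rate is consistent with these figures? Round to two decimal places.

2.07%

E(R) = R_f + β(E(R_m) − R_f) = R_f(1 − β) + β·E(R_m)
11.94% = R_f × (1 − 1.951) + 1.951 × 7.13%
11.94% = R_f × -0.951 + 13.91063%
R_f = (11.94% − 13.91063%) / -0.951 = 2.07%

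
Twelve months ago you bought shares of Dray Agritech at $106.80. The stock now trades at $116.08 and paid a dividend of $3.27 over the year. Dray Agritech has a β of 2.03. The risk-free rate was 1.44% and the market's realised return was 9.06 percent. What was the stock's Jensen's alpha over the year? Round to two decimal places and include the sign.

-5.16%

Realised HPR = (P1 + D1 − P0) / P0 = (116.08 + 3.27 − 106.80) / 106.80 = 12.55 / 106.80 = 11.7509%
MRP = 9.06% − 1.44% = 7.62%
CAPM required = R_f + β·MRP = 1.44% + 2.03 × 7.62% = 16.9086%
α = realised − required = 11.7509% − 16.9086% = -5.16%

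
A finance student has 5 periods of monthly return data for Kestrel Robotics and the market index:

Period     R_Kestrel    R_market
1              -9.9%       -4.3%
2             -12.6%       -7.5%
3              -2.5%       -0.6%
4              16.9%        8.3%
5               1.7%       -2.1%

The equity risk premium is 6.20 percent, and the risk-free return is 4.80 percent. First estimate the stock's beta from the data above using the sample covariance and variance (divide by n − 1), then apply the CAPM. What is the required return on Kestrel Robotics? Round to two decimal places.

16.58%

Mean R_i = (-9.9 − 12.6 − 2.5 + 16.9 + 1.7) / 5 = -1.2800%
Mean R_m = (-4.3 − 7.5 − 0.6 + 8.3 − 2.1) / 5 = -1.2400%
Σ(R_i − R̄_i)(R_m − R̄_m) = 267.3340  ⇒  Cov = 267.3340 / 4 = 66.8335
Σ(R_m − R̄_m)² = 140.7120  ⇒  Var(R_m) = 140.7120 / 4 = 35.1780
β = Cov / Var(R_m) = 66.8335 / 35.1780 = 1.8999
E(R) = R_f + β × MRP = 4.80% + 1.8999 × 6.20% = 16.58%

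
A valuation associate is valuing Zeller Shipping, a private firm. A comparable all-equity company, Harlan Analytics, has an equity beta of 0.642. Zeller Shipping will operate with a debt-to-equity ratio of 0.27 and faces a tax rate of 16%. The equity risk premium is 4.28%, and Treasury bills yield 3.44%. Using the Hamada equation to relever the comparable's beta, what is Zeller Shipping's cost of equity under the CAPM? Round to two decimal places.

β_L = β_U × [1 + (1 − t)(D/E)] = 0.642 × [1 + (1 − 0.16) × 0.27]
    = 0.642 × [1 + 0.84 × 0.27] = 0.642 × 1.2268 = 0.7876
E(R) = R_f + β_L × MRP = 3.44% + 0.7876 × 4.28% = 6.81%

6.81%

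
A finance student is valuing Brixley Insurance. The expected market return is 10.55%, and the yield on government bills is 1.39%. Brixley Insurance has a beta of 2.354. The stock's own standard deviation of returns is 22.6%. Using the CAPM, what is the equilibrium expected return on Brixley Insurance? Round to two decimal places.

Market risk premium = E(R_m) − R_f = 10.55% − 1.39% = 9.16%
E(R) = R_f + β × MRP = 1.39% + 2.354 × 9.16% = 22.95%

22.95%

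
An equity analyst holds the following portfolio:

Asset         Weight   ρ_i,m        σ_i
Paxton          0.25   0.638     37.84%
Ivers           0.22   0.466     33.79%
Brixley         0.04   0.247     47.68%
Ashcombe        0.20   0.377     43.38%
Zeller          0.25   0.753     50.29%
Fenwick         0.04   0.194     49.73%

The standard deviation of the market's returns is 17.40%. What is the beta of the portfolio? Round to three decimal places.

1.327

β_Paxton = 0.638 × 37.84% / 17.40% = 1.3875
β_Ivers = 0.466 × 33.79% / 17.40% = 0.9050
β_Brixley = 0.247 × 47.68% / 17.40% = 0.6768
β_Ashcombe = 0.377 × 43.38% / 17.40% = 0.9399
β_Zeller = 0.753 × 50.29% / 17.40% = 2.1763
β_Fenwick = 0.194 × 49.73% / 17.40% = 0.5545
β_P = Σ w_i β_i = 0.25×1.3875 + 0.22×0.9050 + 0.04×0.6768 + 0.20×0.9399 + 0.25×2.1763 + 0.04×0.5545 = 1.3273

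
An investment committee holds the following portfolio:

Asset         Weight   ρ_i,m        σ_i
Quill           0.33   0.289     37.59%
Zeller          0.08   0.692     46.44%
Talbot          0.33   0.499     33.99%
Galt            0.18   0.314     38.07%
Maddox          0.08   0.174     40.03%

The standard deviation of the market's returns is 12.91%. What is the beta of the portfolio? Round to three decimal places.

β_Quill = 0.289 × 37.59% / 12.91% = 0.8415
β_Zeller = 0.692 × 46.44% / 12.91% = 2.4893
β_Talbot = 0.499 × 33.99% / 12.91% = 1.3138
β_Galt = 0.314 × 38.07% / 12.91% = 0.9259
β_Maddox = 0.174 × 40.03% / 12.91% = 0.5395
β_P = Σ w_i β_i = 0.33×0.8415 + 0.08×2.4893 + 0.33×1.3138 + 0.18×0.9259 + 0.08×0.5395 = 1.1202

1.120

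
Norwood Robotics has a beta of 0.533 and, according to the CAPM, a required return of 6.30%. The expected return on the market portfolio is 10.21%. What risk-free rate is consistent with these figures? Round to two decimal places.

1.84%

E(R) = R_f + β(E(R_m) − R_f) = R_f(1 − β) + β·E(R_m)
6.30% = R_f × (1 − 0.533) + 0.533 × 10.21%
6.30% = R_f × 0.467 + 5.44193%
R_f = (6.30% − 5.44193%) / 0.467 = 1.84%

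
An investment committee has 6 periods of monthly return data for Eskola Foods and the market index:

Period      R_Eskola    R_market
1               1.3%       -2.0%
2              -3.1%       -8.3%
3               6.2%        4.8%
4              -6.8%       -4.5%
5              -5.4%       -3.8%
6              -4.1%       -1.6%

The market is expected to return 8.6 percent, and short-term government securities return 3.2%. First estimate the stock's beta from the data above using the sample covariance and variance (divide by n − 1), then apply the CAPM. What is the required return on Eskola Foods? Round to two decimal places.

Mean R_i = (1.3 − 3.1 + 6.2 − 6.8 − 5.4 − 4.1) / 6 = -1.9833%
Mean R_m = (-2.0 − 8.3 + 4.8 − 4.5 − 3.8 − 1.6) / 6 = -2.5667%
Σ(R_i − R̄_i)(R_m − R̄_m) = 80.0267  ⇒  Cov = 80.0267 / 5 = 16.0053
Σ(R_m − R̄_m)² = 93.6533  ⇒  Var(R_m) = 93.6533 / 5 = 18.7307
β = Cov / Var(R_m) = 16.0053 / 18.7307 = 0.8545
MRP = 8.6% − 3.2% = 5.40%
E(R) = R_f + β × MRP = 3.2% + 0.8545 × 5.4% = 7.81%

7.81%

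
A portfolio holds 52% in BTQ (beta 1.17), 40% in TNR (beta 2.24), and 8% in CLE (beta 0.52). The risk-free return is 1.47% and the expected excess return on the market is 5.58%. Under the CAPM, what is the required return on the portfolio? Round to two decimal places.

10.10%

β_P = Σ w_i β_i = 0.52×1.17 + 0.40×2.24 + 0.08×0.52 = 1.5460
E(R_P) = R_f + β_P × MRP = 1.47% + 1.5460 × 5.58% = 10.10%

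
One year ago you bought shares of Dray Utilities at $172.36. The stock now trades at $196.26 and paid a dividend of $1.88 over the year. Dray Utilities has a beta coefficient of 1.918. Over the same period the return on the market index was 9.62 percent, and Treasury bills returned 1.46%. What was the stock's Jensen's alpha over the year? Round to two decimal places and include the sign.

-2.15%

Realised HPR = (P1 + D1 − P0) / P0 = (196.26 + 1.88 − 172.36) / 172.36 = 25.78 / 172.36 = 14.9571%
MRP = 9.62% − 1.46% = 8.16%
CAPM required = R_f + β·MRP = 1.46% + 1.918 × 8.16% = 17.11088%
α = realised − required = 14.9571% − 17.11088% = -2.15%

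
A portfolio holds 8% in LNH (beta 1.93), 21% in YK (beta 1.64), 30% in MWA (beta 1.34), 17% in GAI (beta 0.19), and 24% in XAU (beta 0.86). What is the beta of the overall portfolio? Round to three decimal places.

1.140

β_P = Σ w_i β_i = 0.08×1.93 + 0.21×1.64 + 0.30×1.34 + 0.17×0.19 + 0.24×0.86 = 1.1395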